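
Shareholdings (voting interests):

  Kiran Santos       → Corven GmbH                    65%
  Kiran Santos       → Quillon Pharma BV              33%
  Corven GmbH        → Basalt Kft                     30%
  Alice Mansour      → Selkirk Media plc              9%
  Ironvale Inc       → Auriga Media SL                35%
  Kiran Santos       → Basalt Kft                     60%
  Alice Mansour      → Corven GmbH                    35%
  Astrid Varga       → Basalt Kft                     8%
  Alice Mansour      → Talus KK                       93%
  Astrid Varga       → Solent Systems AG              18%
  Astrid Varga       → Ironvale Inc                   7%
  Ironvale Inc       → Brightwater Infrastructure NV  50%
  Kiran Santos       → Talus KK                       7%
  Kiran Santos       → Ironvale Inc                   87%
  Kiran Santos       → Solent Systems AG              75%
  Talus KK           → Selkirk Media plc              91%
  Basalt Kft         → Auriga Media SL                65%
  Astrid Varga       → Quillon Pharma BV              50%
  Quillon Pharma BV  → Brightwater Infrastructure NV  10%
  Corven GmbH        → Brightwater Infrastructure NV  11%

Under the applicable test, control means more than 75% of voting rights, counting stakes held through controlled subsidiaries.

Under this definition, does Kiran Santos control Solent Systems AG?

No

Kiran holds 87% of Ironvale, so Kiran controls Ironvale.
In Solent, Kiran's side holds only 75%, not > 75%.
So Kiran does not control Solent.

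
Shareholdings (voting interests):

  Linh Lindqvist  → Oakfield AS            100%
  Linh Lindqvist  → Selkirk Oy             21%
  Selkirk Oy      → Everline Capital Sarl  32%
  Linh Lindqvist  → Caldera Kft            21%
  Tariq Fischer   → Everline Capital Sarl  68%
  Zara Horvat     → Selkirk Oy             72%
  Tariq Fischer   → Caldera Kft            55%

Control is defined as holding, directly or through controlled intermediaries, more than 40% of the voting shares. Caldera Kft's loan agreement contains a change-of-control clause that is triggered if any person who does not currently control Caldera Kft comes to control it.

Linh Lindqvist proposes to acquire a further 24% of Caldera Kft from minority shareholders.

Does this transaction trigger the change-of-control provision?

Yes

The purchase changes only Linh's holdings, so Linh is the only person who could newly come to control Caldera.
Linh holds 100% of Oakfield, so Linh controls Oakfield.
In Caldera, Linh's side holds only 21%, not > 40%.
So before the transaction, Linh does not control Caldera.
After the purchase, Linh's direct stake in Caldera rises to 21% + 24% = 45%.
Linh holds 45% of Caldera, so Linh controls Caldera.
Linh did not control Caldera before and does after, so the clause is triggered.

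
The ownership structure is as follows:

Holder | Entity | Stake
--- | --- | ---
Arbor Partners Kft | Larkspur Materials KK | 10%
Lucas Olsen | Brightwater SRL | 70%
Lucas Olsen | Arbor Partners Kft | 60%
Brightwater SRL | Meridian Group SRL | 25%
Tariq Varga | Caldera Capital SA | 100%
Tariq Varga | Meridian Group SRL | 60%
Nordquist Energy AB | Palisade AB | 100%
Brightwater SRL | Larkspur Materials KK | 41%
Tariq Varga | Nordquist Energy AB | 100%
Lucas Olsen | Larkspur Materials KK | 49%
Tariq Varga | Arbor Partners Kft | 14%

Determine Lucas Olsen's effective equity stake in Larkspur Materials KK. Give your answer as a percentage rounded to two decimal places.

83.70%

Lucas reaches Larkspur along 3 paths.
Via Brightwater: 70% × 41% = 28.7%.
Direct stake: 49% = 49%.
Via Arbor: 60% × 10% = 6%.
Total: 28.7% + 49% + 6% = 83.7%.
Rounded: 83.70%.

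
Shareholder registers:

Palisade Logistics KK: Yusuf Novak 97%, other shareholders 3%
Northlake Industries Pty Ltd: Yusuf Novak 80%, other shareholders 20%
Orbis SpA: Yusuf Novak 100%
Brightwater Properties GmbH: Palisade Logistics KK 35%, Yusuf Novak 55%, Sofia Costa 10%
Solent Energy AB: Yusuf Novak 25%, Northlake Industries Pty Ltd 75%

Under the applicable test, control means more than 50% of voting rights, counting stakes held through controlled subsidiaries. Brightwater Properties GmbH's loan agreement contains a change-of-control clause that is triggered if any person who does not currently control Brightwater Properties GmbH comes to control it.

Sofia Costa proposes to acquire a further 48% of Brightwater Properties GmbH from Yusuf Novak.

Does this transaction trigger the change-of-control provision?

Yes

The purchase adds only to Sofia's holdings (Yusuf's stake shrinks), so Sofia is the only person who could newly come to control Brightwater.
Sofia's largest direct stake is 10% in Brightwater, which does not meet the threshold, so Sofia controls no company.
In Brightwater, Sofia's side holds only 10%, not > 50%.
So before the transaction, Sofia does not control Brightwater.
After the purchase, Sofia's direct stake in Brightwater rises to 10% + 48% = 58%, and Yusuf's stake falls to 7%.
Sofia holds 58% of Brightwater, so Sofia controls Brightwater.
Sofia did not control Brightwater before and does after, so the clause is triggered.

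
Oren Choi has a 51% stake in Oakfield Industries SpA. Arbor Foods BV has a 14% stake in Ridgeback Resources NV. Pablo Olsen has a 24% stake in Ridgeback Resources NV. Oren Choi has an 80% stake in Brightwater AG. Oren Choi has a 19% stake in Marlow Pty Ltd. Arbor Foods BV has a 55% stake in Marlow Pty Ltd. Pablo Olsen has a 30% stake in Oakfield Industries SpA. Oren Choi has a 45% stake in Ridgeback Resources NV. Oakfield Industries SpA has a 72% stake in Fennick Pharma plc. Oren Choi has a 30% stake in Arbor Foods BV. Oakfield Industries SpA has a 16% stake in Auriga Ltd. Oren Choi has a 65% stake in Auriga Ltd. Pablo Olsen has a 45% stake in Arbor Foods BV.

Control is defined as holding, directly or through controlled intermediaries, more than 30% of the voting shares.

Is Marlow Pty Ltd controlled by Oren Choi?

Oren holds 51% of Oakfield, so Oren controls Oakfield.
Oren holds 45% of Ridgeback, so Oren controls Ridgeback.
Oakfield and Oren together hold 16% + 65% = 81% of Auriga, so Oren controls Auriga.
Oren holds 80% of Brightwater, so Oren controls Brightwater.
Oakfield holds 72% of Fennick, so Oren controls Fennick.
In Marlow, Oren's side holds only 19%, not > 30%.
So Oren does not control Marlow.

No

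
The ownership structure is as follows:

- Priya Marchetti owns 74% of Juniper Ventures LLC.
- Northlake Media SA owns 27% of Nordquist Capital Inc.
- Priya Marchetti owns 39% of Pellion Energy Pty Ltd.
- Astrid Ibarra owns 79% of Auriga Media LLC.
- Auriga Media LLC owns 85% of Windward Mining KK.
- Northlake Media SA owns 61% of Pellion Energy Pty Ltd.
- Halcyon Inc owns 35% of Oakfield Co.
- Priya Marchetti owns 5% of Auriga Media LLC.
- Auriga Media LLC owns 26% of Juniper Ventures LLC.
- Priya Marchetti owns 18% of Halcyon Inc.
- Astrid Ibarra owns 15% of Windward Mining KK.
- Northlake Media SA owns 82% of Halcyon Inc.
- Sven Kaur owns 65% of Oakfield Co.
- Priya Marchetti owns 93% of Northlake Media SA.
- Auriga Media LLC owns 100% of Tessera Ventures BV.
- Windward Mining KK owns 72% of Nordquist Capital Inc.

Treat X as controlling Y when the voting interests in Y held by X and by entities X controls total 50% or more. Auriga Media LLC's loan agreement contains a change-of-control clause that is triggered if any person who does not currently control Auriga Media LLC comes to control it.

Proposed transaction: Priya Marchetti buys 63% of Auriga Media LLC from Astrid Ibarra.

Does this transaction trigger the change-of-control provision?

Yes

The purchase adds only to Priya's holdings (Astrid's stake shrinks), so Priya is the only person who could newly come to control Auriga.
Priya holds 93% of Northlake, so Priya controls Northlake.
Priya and Northlake together hold 18% + 82% = 100% of Halcyon, so Priya controls Halcyon.
Priya holds 74% of Juniper, so Priya controls Juniper.
Northlake and Priya together hold 61% + 39% = 100% of Pellion, so Priya controls Pellion.
In Auriga, Priya's side holds only 5%, not ≥ 50%.
So before the transaction, Priya does not control Auriga.
After the purchase, Priya's direct stake in Auriga rises to 5% + 63% = 68%, and Astrid's stake falls to 16%.
Priya holds 68% of Auriga, so Priya controls Auriga.
Priya did not control Auriga before and does after, so the clause is triggered.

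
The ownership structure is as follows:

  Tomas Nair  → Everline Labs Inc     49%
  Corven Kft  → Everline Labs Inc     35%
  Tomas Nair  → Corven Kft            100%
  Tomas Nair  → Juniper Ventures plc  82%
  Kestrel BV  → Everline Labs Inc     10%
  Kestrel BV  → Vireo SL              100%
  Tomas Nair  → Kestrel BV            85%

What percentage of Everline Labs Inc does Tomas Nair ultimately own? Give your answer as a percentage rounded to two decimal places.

92.50%

Tomas reaches Everline along 3 paths.
Direct stake: 49% = 49%.
Via Corven: 100% × 35% = 35%.
Via Kestrel: 85% × 10% = 8.5%.
Total: 49% + 35% + 8.5% = 92.5%.
Rounded: 92.50%.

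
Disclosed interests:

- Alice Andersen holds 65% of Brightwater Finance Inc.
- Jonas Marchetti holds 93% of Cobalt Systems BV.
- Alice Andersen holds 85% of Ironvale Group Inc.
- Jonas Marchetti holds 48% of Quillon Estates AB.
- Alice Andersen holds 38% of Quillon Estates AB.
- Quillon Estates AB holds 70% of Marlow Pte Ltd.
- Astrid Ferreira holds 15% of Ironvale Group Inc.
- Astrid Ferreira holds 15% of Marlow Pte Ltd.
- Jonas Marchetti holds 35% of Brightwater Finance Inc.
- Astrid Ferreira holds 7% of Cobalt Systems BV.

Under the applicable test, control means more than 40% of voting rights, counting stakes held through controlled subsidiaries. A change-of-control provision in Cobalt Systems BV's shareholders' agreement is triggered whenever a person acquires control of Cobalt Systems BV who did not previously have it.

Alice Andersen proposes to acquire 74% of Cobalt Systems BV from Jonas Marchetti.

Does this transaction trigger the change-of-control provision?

Yes

The purchase adds only to Alice's holdings (Jonas's stake shrinks), so Alice is the only person who could newly come to control Cobalt.
Alice holds 85% of Ironvale, so Alice controls Ironvale.
Alice holds 65% of Brightwater, so Alice controls Brightwater.
Neither Alice nor any entity Alice controls holds any voting interest in Cobalt.
So before the transaction, Alice does not control Cobalt.
After the purchase, Alice holds 74% of Cobalt directly, and Jonas's stake falls to 19%.
Alice holds 74% of Cobalt, so Alice controls Cobalt.
Alice did not control Cobalt before and does after, so the clause is triggered.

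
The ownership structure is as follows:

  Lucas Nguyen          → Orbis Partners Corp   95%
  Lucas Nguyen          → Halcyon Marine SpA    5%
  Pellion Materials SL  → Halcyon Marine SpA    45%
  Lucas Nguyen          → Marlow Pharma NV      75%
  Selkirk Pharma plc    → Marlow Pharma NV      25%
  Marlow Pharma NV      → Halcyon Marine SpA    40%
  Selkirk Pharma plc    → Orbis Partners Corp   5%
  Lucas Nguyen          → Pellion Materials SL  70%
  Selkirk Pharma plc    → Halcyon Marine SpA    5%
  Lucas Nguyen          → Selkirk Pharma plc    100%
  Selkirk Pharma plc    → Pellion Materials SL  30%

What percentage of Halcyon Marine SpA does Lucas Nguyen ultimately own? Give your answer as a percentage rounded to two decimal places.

95.00%

Lucas reaches Halcyon along 6 paths.
Direct stake: 5% = 5%.
Via Selkirk → Pellion: 100% × 30% × 45% = 13.5%.
Via Pellion: 70% × 45% = 31.5%.
Via Selkirk → Marlow: 100% × 25% × 40% = 10%.
Via Marlow: 75% × 40% = 30%.
Via Selkirk: 100% × 5% = 5%.
Total: 5% + 13.5% + 31.5% + 10% + 30% + 5% = 95%.
Rounded: 95.00%.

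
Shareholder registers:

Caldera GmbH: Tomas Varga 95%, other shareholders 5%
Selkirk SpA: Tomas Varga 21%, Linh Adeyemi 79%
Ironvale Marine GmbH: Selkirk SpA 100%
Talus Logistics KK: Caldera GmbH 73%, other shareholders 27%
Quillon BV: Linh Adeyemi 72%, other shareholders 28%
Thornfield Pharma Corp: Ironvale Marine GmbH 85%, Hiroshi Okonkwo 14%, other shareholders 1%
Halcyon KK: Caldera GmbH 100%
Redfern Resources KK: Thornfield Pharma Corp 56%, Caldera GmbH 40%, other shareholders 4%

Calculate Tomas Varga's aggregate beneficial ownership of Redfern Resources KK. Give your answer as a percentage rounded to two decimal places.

48.00%

Tomas reaches Redfern along 2 paths.
Via Selkirk → Ironvale → Thornfield: 21% × 100% × 85% × 56% = 9.996%.
Via Caldera: 95% × 40% = 38%.
Total: 9.996% + 38% = 47.996%.
Rounded: 48.00%.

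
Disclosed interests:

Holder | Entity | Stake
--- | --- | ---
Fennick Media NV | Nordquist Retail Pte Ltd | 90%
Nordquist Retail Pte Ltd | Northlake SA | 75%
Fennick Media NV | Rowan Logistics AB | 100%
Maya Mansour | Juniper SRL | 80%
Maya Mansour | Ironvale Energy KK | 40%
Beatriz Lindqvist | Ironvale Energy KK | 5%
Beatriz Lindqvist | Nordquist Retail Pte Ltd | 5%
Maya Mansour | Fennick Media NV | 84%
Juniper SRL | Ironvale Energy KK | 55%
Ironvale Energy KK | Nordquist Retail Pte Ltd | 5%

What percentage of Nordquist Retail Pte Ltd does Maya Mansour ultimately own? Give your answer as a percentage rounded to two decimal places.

79.80%

Maya reaches Nordquist along 3 paths.
Via Ironvale: 40% × 5% = 2%.
Via Juniper → Ironvale: 80% × 55% × 5% = 2.2%.
Via Fennick: 84% × 90% = 75.6%.
Total: 2% + 2.2% + 75.6% = 79.8%.
Rounded: 79.80%.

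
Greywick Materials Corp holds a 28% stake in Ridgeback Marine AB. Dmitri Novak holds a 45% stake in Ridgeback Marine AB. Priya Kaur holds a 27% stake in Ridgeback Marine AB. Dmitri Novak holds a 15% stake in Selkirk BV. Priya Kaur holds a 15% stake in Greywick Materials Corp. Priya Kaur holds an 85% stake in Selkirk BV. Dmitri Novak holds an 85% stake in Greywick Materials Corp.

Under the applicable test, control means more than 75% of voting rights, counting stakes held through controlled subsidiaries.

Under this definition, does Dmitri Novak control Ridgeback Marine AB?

No

Dmitri holds 85% of Greywick, so Dmitri controls Greywick.
In Ridgeback, Dmitri's side holds only 45% + 28% = 73%, not > 75%.
So Dmitri does not control Ridgeback.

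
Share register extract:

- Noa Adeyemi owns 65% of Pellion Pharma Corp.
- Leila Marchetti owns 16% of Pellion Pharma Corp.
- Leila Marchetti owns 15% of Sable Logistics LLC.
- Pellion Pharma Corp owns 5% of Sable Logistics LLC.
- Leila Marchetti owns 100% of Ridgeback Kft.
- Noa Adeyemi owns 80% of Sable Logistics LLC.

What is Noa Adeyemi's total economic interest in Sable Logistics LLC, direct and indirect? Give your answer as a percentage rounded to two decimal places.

83.25%

Noa reaches Sable along 2 paths.
Via Pellion: 65% × 5% = 3.25%.
Direct stake: 80% = 80%.
Total: 3.25% + 80% = 83.25%.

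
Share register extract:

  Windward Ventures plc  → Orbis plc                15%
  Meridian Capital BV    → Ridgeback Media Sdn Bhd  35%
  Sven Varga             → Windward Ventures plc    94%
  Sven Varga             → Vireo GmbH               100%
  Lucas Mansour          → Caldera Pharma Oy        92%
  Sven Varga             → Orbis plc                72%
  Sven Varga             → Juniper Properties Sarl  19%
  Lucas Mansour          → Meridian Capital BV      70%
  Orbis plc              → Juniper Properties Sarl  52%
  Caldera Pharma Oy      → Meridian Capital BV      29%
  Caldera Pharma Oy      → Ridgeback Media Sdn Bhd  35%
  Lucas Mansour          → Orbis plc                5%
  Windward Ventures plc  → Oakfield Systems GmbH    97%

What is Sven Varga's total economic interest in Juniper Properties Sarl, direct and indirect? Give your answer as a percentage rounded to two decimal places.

Sven reaches Juniper along 3 paths.
Via Orbis: 72% × 52% = 37.44%.
Via Windward → Orbis: 94% × 15% × 52% = 7.332%.
Direct stake: 19% = 19%.
Total: 37.44% + 7.332% + 19% = 63.772%.
Rounded: 63.77%.

63.77%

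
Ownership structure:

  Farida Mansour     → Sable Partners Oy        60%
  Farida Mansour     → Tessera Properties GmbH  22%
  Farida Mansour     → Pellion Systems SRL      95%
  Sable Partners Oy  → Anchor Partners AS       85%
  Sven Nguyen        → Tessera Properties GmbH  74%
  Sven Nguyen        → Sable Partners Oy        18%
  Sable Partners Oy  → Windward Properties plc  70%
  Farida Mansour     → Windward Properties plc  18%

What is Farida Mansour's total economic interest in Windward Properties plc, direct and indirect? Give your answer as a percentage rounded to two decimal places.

Farida reaches Windward along 2 paths.
Direct stake: 18% = 18%.
Via Sable: 60% × 70% = 42%.
Total: 18% + 42% = 60%.
Rounded: 60.00%.

60.00%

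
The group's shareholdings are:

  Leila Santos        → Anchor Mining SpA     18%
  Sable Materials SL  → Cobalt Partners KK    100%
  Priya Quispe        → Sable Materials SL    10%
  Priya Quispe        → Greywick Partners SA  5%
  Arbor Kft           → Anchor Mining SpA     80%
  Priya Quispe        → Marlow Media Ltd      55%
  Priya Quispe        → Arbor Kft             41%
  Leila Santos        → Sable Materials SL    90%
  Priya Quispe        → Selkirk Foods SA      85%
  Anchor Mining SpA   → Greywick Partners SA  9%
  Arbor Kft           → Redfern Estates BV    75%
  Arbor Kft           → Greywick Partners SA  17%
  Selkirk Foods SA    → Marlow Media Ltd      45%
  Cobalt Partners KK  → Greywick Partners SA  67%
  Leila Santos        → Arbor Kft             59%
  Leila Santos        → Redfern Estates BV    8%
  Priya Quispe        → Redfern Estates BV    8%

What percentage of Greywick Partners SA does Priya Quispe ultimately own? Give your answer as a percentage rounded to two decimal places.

21.62%

Priya reaches Greywick along 4 paths.
Direct stake: 5% = 5%.
Via Sable → Cobalt: 10% × 100% × 67% = 6.7%.
Via Arbor → Anchor: 41% × 80% × 9% = 2.952%.
Via Arbor: 41% × 17% = 6.97%.
Total: 5% + 6.7% + 2.952% + 6.97% = 21.622%.
Rounded: 21.62%.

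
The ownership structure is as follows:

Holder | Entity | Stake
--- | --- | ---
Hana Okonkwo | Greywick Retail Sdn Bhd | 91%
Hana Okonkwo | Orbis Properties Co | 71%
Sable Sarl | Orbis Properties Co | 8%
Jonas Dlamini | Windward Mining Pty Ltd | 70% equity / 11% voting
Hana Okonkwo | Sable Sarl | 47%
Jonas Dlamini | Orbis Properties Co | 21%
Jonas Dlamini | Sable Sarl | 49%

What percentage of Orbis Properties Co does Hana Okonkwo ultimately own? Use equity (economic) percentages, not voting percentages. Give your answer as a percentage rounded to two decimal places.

74.76%

Hana reaches Orbis along 2 paths.
Via Sable: 47% × 8% = 3.76%.
Direct stake: 71% = 71%.
Total: 3.76% + 71% = 74.76%.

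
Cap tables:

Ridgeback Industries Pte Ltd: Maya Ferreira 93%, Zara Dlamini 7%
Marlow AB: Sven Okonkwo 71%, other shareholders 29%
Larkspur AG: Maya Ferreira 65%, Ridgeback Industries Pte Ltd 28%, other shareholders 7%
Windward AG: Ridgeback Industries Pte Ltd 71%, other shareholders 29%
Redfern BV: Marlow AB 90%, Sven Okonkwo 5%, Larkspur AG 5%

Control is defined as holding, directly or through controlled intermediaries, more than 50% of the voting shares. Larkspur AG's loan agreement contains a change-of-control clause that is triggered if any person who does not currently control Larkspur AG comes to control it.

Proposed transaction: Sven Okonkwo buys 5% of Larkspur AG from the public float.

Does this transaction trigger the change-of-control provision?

The purchase changes only Sven's holdings, so Sven is the only person who could newly come to control Larkspur.
Sven holds 71% of Marlow, so Sven controls Marlow.
Marlow and Sven together hold 90% + 5% = 95% of Redfern, so Sven controls Redfern.
Neither Sven nor any entity Sven controls holds any voting interest in Larkspur.
So before the transaction, Sven does not control Larkspur.
After the purchase, Sven holds 5% of Larkspur directly.
After the transaction, Sven's side holds 5% of Larkspur, not > 50%, so Sven still does not control Larkspur.
No new person acquires control, so the clause is not triggered.

No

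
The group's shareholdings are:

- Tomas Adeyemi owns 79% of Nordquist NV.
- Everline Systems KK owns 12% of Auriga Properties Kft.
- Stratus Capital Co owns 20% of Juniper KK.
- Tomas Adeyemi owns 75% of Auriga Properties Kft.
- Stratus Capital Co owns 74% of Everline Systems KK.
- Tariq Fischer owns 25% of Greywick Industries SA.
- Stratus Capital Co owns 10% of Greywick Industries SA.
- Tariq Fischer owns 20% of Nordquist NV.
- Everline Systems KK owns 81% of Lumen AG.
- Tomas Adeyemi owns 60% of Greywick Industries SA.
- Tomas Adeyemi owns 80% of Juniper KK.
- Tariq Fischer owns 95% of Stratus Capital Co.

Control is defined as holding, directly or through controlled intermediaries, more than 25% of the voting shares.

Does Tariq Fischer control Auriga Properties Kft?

Tariq holds 95% of Stratus, so Tariq controls Stratus.
Tariq and Stratus together hold 25% + 10% = 35% of Greywick, so Tariq controls Greywick.
Stratus holds 74% of Everline, so Tariq controls Everline.
Everline holds 81% of Lumen, so Tariq controls Lumen.
In Auriga, Tariq's side holds only 12%, not > 25%.
So Tariq does not control Auriga.

No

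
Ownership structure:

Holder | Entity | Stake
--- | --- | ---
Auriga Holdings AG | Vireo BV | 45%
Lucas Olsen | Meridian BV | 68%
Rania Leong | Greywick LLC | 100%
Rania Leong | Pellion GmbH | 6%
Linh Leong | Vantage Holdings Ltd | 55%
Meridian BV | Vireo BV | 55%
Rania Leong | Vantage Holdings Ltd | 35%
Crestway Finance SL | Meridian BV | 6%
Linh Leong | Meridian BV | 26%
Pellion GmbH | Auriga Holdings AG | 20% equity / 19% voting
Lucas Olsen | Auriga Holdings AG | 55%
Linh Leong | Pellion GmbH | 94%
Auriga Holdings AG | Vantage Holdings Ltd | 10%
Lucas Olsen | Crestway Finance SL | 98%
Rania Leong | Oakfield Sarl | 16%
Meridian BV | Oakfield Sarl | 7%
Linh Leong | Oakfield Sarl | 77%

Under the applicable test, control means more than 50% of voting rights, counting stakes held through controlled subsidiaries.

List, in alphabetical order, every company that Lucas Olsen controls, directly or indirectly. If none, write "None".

Lucas holds 98% of Crestway, so Lucas controls Crestway.
Lucas holds 55% of Auriga, so Lucas controls Auriga.
Lucas and Crestway together hold 68% + 6% = 74% of Meridian, so Lucas controls Meridian.
Auriga and Meridian together hold 45% + 55% = 100% of Vireo, so Lucas controls Vireo.
No other company's threshold is met.

Auriga Holdings AG, Crestway Finance SL, Meridian BV, Vireo BV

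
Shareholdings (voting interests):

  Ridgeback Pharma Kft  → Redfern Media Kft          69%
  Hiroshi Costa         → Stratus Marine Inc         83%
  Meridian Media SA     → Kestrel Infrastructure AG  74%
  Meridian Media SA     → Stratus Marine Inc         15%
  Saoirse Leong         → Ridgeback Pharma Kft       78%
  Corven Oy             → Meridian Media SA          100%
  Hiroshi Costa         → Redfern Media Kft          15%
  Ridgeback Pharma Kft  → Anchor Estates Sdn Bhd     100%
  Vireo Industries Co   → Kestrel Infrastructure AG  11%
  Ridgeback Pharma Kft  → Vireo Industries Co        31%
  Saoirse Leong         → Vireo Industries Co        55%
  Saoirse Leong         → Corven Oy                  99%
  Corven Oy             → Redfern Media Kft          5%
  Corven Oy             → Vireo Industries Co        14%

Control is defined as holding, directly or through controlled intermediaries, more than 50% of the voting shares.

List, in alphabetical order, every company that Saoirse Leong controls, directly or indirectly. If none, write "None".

Saoirse holds 78% of Ridgeback, so Saoirse controls Ridgeback.
Saoirse holds 99% of Corven, so Saoirse controls Corven.
Ridgeback and Corven together hold 69% + 5% = 74% of Redfern, so Saoirse controls Redfern.
Corven holds 100% of Meridian, so Saoirse controls Meridian.
Corven and Ridgeback and Saoirse together hold 14% + 31% + 55% = 100% of Vireo, so Saoirse controls Vireo.
Meridian and Vireo together hold 74% + 11% = 85% of Kestrel, so Saoirse controls Kestrel.
Ridgeback holds 100% of Anchor, so Saoirse controls Anchor.
No other company's threshold is met.

Anchor Estates Sdn Bhd, Corven Oy, Kestrel Infrastructure AG, Meridian Media SA, Redfern Media Kft, Ridgeback Pharma Kft, Vireo Industries Co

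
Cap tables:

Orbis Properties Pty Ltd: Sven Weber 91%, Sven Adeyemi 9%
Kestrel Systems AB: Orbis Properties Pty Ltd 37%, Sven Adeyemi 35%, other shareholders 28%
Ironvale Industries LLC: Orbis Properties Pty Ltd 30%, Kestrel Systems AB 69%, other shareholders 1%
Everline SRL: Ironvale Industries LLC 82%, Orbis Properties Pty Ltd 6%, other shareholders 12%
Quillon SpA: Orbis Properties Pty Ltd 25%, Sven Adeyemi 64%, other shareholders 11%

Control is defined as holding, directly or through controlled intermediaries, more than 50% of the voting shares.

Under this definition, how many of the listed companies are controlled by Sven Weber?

1

Sven Weber holds 91% of Orbis, so Sven Weber controls Orbis.
No other company's threshold is met.
Sven Weber controls 1 company.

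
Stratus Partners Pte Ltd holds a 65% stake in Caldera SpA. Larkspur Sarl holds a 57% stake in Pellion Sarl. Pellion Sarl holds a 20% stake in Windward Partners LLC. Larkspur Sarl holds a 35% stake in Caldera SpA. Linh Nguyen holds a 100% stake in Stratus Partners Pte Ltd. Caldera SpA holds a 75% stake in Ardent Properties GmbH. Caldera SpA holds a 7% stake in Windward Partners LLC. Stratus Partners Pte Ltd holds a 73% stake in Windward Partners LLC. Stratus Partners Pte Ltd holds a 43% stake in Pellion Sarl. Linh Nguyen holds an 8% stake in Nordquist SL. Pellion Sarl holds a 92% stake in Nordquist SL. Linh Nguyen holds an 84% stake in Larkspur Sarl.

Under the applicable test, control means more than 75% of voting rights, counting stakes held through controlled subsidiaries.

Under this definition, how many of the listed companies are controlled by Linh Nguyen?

Linh holds 100% of Stratus, so Linh controls Stratus.
Linh holds 84% of Larkspur, so Linh controls Larkspur.
Larkspur and Stratus together hold 35% + 65% = 100% of Caldera, so Linh controls Caldera.
Larkspur and Stratus together hold 57% + 43% = 100% of Pellion, so Linh controls Pellion.
Pellion and Linh together hold 92% + 8% = 100% of Nordquist, so Linh controls Nordquist.
Pellion and Caldera and Stratus together hold 20% + 7% + 73% = 100% of Windward, so Linh controls Windward.
No other company's threshold is met.
Linh controls 6 companies.

6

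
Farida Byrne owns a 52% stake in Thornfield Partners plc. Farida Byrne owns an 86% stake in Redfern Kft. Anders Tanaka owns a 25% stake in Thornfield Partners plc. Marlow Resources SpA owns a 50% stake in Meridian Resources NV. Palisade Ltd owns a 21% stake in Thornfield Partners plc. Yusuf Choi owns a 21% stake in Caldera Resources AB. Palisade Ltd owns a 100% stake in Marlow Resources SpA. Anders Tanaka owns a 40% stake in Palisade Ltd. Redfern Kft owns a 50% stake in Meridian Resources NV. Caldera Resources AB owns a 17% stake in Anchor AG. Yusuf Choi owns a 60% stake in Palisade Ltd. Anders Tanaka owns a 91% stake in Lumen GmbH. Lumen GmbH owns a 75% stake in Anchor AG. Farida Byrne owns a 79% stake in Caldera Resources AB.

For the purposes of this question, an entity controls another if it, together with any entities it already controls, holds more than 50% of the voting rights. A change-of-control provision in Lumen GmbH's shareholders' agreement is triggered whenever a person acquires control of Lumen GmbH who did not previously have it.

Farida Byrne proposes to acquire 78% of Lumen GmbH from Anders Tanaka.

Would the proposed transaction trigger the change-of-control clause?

Yes

The purchase adds only to Farida's holdings (Anders's stake shrinks), so Farida is the only person who could newly come to control Lumen.
Farida holds 79% of Caldera, so Farida controls Caldera.
Farida holds 52% of Thornfield, so Farida controls Thornfield.
Farida holds 86% of Redfern, so Farida controls Redfern.
Neither Farida nor any entity Farida controls holds any voting interest in Lumen.
So before the transaction, Farida does not control Lumen.
After the purchase, Farida holds 78% of Lumen directly, and Anders's stake falls to 13%.
Farida holds 78% of Lumen, so Farida controls Lumen.
Farida did not control Lumen before and does after, so the clause is triggered.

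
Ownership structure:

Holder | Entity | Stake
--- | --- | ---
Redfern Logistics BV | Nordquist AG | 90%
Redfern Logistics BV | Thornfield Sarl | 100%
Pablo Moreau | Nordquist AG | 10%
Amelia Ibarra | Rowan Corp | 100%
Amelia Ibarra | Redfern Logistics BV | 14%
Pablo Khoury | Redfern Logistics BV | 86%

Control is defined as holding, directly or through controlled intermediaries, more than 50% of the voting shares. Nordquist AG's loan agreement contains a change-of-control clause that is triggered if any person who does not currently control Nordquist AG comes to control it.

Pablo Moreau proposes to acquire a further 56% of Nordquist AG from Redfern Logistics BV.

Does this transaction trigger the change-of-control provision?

The purchase adds only to Pablo Moreau's holdings (Redfern's stake shrinks), so Pablo Moreau is the only person who could newly come to control Nordquist.
Pablo Moreau's largest direct stake is 10% in Nordquist, which does not meet the threshold, so Pablo Moreau controls no company.
In Nordquist, Pablo Moreau's side holds only 10%, not > 50%.
So before the transaction, Pablo Moreau does not control Nordquist.
After the purchase, Pablo Moreau's direct stake in Nordquist rises to 10% + 56% = 66%, and Redfern's stake falls to 34%.
Pablo Moreau holds 66% of Nordquist, so Pablo Moreau controls Nordquist.
Pablo Moreau did not control Nordquist before and does after, so the clause is triggered.

Yes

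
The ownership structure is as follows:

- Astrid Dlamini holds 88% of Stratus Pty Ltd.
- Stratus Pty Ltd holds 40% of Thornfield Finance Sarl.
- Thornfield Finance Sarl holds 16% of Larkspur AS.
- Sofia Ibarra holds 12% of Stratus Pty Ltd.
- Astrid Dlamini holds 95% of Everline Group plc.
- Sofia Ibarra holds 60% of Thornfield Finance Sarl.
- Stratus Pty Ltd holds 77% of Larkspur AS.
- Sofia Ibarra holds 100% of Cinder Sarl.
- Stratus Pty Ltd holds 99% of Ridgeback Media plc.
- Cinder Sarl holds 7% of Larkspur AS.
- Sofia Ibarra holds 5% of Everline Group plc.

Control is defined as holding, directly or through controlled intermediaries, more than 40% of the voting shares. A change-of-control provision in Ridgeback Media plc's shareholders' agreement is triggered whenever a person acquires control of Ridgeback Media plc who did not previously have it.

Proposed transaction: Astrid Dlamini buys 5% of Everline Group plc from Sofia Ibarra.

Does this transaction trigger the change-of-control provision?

No

The purchase adds only to Astrid's holdings (Sofia's stake shrinks), so Astrid is the only person who could newly come to control Ridgeback.
Astrid holds 88% of Stratus, so Astrid controls Stratus.
Stratus holds 99% of Ridgeback, so Astrid controls Ridgeback.
So Astrid already controls Ridgeback before the transaction.
After the purchase, Astrid's direct stake in Everline rises to 95% + 5% = 100%, and Sofia's stake falls to 0%.
Astrid controlled Ridgeback already, so this is not a new person acquiring control; every other person's position is unchanged or reduced.
No new person acquires control, so the clause is not triggered.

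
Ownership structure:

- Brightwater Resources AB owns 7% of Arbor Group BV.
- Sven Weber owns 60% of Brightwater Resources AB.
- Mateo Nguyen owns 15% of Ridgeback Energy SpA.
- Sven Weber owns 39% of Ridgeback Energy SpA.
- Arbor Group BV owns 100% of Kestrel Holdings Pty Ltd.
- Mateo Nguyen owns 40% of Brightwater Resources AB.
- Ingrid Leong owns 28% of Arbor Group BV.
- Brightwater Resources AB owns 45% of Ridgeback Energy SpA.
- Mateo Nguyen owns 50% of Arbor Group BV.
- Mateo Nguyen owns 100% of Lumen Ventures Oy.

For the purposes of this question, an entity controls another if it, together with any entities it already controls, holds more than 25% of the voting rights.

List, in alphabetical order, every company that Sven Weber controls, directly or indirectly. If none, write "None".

Brightwater Resources AB, Ridgeback Energy SpA

Sven holds 60% of Brightwater, so Sven controls Brightwater.
Sven and Brightwater together hold 39% + 45% = 84% of Ridgeback, so Sven controls Ridgeback.
No other company's threshold is met.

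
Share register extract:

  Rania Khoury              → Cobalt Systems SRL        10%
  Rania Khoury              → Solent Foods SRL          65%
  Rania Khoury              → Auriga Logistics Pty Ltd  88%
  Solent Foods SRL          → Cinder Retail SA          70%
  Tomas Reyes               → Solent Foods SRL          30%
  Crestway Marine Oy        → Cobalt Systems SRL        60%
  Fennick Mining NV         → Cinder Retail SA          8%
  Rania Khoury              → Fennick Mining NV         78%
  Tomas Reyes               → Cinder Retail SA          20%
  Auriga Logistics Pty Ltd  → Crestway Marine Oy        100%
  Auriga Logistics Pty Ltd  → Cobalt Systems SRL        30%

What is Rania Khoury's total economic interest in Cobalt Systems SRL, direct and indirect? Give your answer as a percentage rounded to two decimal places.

89.20%

Rania reaches Cobalt along 3 paths.
Via Auriga → Crestway: 88% × 100% × 60% = 52.8%.
Via Auriga: 88% × 30% = 26.4%.
Direct stake: 10% = 10%.
Total: 52.8% + 26.4% + 10% = 89.2%.
Rounded: 89.20%.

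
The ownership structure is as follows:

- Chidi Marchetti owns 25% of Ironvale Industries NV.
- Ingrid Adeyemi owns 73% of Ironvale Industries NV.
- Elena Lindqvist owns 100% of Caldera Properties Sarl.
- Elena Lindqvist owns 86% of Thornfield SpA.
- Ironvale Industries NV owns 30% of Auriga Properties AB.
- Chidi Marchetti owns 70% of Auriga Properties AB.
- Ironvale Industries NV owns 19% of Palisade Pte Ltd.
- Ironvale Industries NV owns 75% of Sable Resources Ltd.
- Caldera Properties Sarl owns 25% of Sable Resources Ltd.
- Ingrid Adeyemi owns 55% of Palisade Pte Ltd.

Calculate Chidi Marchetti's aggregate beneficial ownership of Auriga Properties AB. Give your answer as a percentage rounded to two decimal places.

77.50%

Chidi reaches Auriga along 2 paths.
Direct stake: 70% = 70%.
Via Ironvale: 25% × 30% = 7.5%.
Total: 70% + 7.5% = 77.5%.
Rounded: 77.50%.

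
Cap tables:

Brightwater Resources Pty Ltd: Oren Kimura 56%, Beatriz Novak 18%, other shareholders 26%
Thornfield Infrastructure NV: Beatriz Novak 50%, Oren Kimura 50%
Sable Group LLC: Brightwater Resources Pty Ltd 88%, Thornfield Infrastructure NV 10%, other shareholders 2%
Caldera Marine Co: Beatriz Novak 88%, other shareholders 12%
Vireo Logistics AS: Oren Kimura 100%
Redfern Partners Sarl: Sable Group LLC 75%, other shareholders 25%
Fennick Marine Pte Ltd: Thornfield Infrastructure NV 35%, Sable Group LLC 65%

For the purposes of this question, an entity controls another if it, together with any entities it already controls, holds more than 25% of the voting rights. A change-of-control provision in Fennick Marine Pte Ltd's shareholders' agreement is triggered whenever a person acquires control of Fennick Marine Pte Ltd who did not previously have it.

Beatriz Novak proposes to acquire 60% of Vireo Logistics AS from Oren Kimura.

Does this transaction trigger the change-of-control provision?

The purchase adds only to Beatriz's holdings (Oren's stake shrinks), so Beatriz is the only person who could newly come to control Fennick.
Beatriz holds 50% of Thornfield, so Beatriz controls Thornfield.
Thornfield holds 35% of Fennick, so Beatriz controls Fennick.
So Beatriz already controls Fennick before the transaction.
After the purchase, Beatriz holds 60% of Vireo directly, and Oren's stake falls to 40%.
Beatriz controlled Fennick already, so this is not a new person acquiring control; every other person's position is unchanged or reduced.
No new person acquires control, so the clause is not triggered.

No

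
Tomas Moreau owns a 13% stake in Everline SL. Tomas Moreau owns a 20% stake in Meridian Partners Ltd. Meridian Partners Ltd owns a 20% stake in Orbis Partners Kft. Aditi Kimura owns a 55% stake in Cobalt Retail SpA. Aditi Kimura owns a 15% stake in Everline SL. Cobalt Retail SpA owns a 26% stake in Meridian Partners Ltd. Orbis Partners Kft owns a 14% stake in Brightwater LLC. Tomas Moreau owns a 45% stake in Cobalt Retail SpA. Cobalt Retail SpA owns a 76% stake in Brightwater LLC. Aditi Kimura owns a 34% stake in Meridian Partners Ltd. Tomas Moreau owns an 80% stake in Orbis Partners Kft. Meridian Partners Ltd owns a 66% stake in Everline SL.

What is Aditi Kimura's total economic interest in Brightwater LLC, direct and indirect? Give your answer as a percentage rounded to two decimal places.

43.15%

Aditi reaches Brightwater along 3 paths.
Via Cobalt: 55% × 76% = 41.8%.
Via Meridian → Orbis: 34% × 20% × 14% = 0.952%.
Via Cobalt → Meridian → Orbis: 55% × 26% × 20% × 14% = 0.4004%.
Total: 41.8% + 0.952% + 0.4004% = 43.1524%.
Rounded: 43.15%.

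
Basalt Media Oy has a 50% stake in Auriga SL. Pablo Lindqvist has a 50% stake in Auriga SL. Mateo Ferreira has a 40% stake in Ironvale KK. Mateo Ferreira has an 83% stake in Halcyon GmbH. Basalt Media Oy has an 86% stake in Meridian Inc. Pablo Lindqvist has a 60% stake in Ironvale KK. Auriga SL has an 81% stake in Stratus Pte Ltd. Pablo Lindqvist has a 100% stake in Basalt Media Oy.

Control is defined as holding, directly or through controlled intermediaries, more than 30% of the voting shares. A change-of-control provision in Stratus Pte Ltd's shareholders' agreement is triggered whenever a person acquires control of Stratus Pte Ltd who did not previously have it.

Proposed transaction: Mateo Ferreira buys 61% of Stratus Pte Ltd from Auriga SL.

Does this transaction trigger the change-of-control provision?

The purchase adds only to Mateo's holdings (Auriga's stake shrinks), so Mateo is the only person who could newly come to control Stratus.
Mateo holds 40% of Ironvale, so Mateo controls Ironvale.
Mateo holds 83% of Halcyon, so Mateo controls Halcyon.
Neither Mateo nor any entity Mateo controls holds any voting interest in Stratus.
So before the transaction, Mateo does not control Stratus.
After the purchase, Mateo holds 61% of Stratus directly, and Auriga's stake falls to 20%.
Mateo holds 61% of Stratus, so Mateo controls Stratus.
Mateo did not control Stratus before and does after, so the clause is triggered.

Yes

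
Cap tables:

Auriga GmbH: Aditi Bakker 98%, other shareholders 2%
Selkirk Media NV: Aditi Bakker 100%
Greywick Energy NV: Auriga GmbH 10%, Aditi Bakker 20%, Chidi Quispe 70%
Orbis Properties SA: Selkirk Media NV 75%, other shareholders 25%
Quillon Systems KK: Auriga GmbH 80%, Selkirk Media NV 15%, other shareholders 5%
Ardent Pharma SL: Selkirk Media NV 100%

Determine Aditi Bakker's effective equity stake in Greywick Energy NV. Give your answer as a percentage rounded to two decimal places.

Aditi reaches Greywick along 2 paths.
Via Auriga: 98% × 10% = 9.8%.
Direct stake: 20% = 20%.
Total: 9.8% + 20% = 29.8%.
Rounded: 29.80%.

29.80%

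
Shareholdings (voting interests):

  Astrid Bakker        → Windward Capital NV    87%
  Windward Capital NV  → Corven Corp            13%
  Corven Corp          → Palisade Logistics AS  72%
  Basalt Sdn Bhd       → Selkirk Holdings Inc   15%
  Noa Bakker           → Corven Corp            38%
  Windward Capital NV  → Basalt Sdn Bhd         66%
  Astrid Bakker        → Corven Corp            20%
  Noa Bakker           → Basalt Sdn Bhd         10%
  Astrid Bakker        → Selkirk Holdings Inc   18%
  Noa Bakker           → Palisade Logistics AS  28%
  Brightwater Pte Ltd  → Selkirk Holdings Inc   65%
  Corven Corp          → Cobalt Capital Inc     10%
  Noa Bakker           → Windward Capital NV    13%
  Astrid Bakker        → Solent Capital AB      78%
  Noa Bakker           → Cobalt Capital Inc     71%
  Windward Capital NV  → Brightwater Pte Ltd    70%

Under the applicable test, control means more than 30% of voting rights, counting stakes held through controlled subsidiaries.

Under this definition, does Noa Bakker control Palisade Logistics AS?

Yes

Noa holds 38% of Corven, so Noa controls Corven.
Corven and Noa together hold 72% + 28% = 100% of Palisade, so Noa controls Palisade.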